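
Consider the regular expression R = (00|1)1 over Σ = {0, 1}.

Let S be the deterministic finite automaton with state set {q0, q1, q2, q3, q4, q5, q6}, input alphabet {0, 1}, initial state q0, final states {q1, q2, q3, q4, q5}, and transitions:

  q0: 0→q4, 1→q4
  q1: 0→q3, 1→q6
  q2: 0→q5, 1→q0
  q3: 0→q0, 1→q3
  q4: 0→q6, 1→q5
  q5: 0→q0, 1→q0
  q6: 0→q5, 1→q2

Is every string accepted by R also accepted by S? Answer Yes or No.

Converting the expression R to a DFA (subset construction, then merging equivalent states) gives the minimal DFA with states {r0, r1, r2, r3, r4}, start state r0, accepting states {r4} and transitions r0: 0→r1, 1→r2; r1: 0→r2, 1→r3; r2: 0→r3, 1→r4; r3: 0→r3, 1→r3; r4: 0→r3, 1→r3.
Exploring the product automaton R × S from the start pair (r0, q0), following both machines on each input symbol, reaches 11 state pairs: (r0, q0), (r1, q4), (r2, q4), (r2, q6), (r3, q5), (r3, q6), (r4, q5), (r4, q2), (r3, q0), (r3, q2), (r3, q4).
R accepts in {r4} and S accepts in {q1, q2, q3, q4, q5}. The reachable pairs whose R-component is accepting are (r4, q5), (r4, q2); in each of them the S-component is accepting too, so the product for L(R) \ L(S) (R-component accepting, S-component rejecting) has no reachable accepting pair and the difference is empty.
Hence every string in L(R) is also in L(S).

Yes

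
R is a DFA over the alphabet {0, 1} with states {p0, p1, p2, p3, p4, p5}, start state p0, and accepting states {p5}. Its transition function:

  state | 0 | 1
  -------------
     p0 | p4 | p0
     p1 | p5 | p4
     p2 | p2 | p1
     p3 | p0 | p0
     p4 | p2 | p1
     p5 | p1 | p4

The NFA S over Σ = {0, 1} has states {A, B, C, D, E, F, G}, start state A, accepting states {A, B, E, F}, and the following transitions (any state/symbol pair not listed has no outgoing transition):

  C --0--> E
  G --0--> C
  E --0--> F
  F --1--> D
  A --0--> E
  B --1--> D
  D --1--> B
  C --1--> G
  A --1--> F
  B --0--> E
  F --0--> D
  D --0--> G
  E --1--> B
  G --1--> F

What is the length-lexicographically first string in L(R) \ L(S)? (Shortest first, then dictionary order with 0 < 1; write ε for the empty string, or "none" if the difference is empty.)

The string 0010 is accepted by R but not by S.
No shorter string lies in the difference, and 0010 is the lexicographically first length-4 string in L(R) \ L(S).

0010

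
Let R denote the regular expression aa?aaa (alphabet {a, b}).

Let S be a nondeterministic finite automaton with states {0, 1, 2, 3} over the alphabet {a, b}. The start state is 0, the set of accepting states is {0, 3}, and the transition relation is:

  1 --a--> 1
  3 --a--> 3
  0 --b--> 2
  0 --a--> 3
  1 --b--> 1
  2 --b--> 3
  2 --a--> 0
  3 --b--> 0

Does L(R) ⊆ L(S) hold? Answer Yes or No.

Converting the expression R to a DFA (subset construction, then merging equivalent states) gives the minimal DFA with states {r0, r1, r2, r3, r4, r5, r6}, start state r0, accepting states {r5, r6} and transitions r0: a→r1, b→r2; r1: a→r3, b→r2; r2: a→r2, b→r2; r3: a→r4, b→r2; r4: a→r5, b→r2; r5: a→r6, b→r2; r6: a→r2, b→r2.
Exploring the product automaton R × S from the start pair (r0, 0), following both machines on each input symbol, reaches 9 state pairs: (r0, 0), (r1, 3), (r2, 2), (r3, 3), (r2, 0), (r2, 3), (r4, 3), (r5, 3), (r6, 3).
R accepts in {r5, r6} and S accepts in {0, 3}. The reachable pairs whose R-component is accepting are (r5, 3), (r6, 3); in each of them the S-component is accepting too, so the product for L(R) \ L(S) (R-component accepting, S-component rejecting) has no reachable accepting pair and the difference is empty.
Hence every string in L(R) is also in L(S).

Yes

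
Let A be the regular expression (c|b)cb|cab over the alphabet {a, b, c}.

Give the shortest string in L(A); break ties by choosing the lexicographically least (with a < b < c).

By inspection of the expression, no string of length less than 3 matches, and bcb is the lexicographically first match of length 3.

bcb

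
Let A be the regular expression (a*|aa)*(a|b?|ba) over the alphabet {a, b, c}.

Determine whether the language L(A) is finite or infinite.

infinite

The expression contains a Kleene star applied to a subexpression that matches at least one nonempty string, so it matches strings of unbounded length.
Hence L(A) is infinite.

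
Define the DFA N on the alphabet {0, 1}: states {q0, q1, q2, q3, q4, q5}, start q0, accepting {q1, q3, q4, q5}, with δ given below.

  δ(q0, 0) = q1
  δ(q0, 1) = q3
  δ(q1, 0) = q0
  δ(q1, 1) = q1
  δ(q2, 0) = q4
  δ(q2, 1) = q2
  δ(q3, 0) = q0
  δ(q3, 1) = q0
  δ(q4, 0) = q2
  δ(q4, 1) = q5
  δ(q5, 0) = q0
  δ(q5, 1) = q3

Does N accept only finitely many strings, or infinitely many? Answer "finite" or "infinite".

State q0 is reachable from the start and can reach an accepting state, and it lies on the cycle q0 → q1 → q0.
Traversing that cycle any number of times yields accepted strings of unbounded length, so the language is infinite.

infinite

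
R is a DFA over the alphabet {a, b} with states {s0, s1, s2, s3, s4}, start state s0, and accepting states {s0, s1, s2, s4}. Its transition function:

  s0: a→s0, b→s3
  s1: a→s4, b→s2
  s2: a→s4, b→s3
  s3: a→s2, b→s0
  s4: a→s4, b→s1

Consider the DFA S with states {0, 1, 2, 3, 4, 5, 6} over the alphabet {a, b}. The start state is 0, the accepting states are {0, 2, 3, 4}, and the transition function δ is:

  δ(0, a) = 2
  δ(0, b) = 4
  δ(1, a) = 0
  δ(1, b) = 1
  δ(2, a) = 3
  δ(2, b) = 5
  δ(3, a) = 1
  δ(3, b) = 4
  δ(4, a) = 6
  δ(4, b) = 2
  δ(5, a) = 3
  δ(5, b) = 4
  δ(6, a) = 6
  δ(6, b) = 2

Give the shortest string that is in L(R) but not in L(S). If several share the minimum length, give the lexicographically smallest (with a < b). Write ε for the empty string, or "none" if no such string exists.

ba

The string ba is accepted by R but not by S.
No shorter string lies in the difference, and ba is the lexicographically first length-2 string in L(R) \ L(S).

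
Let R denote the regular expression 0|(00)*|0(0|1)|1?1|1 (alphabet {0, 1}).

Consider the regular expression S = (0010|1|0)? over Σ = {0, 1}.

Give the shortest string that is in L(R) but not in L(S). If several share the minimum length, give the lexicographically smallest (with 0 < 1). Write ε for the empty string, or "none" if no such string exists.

The string 00 is accepted by R but not by S.
No shorter string lies in the difference, and 00 is the lexicographically first length-2 string in L(R) \ L(S).

00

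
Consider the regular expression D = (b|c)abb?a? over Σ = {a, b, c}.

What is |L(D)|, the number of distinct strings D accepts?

The expression has no Kleene star, so L(D) is finite. Expanding the alternatives gives {bab, cab, baba, babb, caba, cabb, babba, cabba}.
That is 2 of length 3, 4 of length 4, 2 of length 5: 8 strings in all.

8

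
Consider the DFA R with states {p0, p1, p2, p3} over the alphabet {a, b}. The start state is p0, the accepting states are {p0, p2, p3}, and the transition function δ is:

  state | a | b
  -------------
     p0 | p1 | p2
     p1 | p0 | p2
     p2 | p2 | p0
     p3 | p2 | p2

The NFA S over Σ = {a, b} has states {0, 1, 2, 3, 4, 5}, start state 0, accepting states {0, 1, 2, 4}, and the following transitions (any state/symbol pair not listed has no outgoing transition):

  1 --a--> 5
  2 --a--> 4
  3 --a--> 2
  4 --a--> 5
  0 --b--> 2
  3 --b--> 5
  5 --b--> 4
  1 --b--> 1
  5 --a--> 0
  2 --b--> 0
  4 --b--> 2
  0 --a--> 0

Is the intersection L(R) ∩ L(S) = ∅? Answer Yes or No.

The empty string ε is accepted by both R and S.
Hence L(R) ∩ L(S) ≠ ∅.

No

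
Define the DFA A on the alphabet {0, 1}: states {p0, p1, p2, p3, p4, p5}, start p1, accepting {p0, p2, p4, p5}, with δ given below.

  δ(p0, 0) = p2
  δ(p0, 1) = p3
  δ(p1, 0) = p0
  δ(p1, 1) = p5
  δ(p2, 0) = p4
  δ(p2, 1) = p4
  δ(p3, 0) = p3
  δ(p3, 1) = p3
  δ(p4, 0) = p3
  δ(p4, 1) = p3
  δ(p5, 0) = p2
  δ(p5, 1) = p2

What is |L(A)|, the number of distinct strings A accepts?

11

The useful subgraph on states {p0, p1, p2, p4, p5} is acyclic, so L(A) is finite; the longest accepting path visits 4 useful states, giving maximum string length 3.
Counting accepting paths from p1 by length: 2 of length 1, 3 of length 2, 6 of length 3. Total 11.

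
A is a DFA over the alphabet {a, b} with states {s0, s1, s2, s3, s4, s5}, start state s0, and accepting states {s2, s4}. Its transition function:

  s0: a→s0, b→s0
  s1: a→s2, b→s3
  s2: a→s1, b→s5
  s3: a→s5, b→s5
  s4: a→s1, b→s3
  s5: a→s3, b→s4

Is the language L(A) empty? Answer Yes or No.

Yes

The states reachable from the start state are {s0}.
None of the accepting states {s2, s4} is reachable, so no string is accepted and L(A) = ∅.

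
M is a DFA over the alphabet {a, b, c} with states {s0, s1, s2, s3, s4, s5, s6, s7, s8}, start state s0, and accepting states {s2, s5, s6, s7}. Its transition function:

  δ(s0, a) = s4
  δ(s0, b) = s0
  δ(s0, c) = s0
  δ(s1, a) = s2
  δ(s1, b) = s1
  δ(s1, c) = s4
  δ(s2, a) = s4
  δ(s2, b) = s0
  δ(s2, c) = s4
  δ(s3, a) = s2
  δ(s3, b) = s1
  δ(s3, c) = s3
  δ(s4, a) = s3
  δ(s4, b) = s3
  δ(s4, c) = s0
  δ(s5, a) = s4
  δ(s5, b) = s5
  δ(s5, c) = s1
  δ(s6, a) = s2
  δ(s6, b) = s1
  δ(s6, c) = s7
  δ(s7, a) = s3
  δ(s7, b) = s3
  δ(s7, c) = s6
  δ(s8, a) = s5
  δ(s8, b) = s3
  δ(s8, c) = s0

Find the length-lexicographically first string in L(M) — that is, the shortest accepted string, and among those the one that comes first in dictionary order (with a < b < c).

aaa

A breadth-first search from s0 reaches an accepting state first via the path s0 → s4 → s3 → s2 on input aaa.
No string of length < 3 is accepted (BFS exhausts all shorter strings without reaching an accepting state), and aaa is the lexicographically least accepting string of length 3.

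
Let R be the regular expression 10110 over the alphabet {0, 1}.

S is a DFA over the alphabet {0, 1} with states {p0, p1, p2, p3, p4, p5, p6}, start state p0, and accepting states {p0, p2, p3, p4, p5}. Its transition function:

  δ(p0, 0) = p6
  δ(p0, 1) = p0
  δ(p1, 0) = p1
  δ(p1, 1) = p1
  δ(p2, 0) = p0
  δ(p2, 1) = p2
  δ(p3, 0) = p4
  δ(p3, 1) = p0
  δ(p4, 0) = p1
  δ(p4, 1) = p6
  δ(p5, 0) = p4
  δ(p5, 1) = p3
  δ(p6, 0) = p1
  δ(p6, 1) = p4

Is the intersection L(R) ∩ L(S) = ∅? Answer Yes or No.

Converting the expression R to a DFA (subset construction, then merging equivalent states) gives the minimal DFA with states {r0, r1, r2, r3, r4, r5, r6}, start state r0, accepting states {r6} and transitions r0: 0→r1, 1→r2; r1: 0→r1, 1→r1; r2: 0→r3, 1→r1; r3: 0→r1, 1→r4; r4: 0→r1, 1→r5; r5: 0→r6, 1→r1; r6: 0→r1, 1→r1.
Exploring the product automaton R × S from the start pair (r0, p0), following both machines on each input symbol, reaches 10 state pairs: (r0, p0), (r1, p6), (r2, p0), (r1, p1), (r1, p4), (r3, p6), (r1, p0), (r4, p4), (r5, p6), (r6, p1).
R accepts in {r6} and S accepts in {p0, p2, p3, p4, p5}; no reachable pair has both components accepting, so no string drives both machines to acceptance simultaneously and L(R) ∩ L(S) = ∅.
So no string is accepted by both, and the intersection is empty.

Yes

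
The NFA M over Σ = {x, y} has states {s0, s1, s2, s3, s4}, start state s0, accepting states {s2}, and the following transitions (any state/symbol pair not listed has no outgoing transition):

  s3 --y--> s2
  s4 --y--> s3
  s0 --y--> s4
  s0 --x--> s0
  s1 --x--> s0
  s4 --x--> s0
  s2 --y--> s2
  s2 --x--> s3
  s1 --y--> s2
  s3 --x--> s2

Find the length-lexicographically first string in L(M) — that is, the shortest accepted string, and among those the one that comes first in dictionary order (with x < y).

yyx

A breadth-first search from s0 reaches an accepting state first via the path s0 → s4 → s3 → s2 on input yyx.
No string of length < 3 is accepted (BFS exhausts all shorter strings without reaching an accepting state), and yyx is the lexicographically least accepting string of length 3.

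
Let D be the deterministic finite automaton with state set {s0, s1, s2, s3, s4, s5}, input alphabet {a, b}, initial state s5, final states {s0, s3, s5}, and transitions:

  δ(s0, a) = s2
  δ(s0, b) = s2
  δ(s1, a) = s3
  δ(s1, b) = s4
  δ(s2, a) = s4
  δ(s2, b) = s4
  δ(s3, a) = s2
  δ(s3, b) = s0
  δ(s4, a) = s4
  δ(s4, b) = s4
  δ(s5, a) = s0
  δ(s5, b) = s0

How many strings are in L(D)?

The useful subgraph on states {s0, s5} is acyclic, so L(D) is finite; the longest accepting path visits 2 useful states, giving maximum string length 1.
Counting accepting paths from s5 by length: 1 of length 0, 2 of length 1. Total 3.

3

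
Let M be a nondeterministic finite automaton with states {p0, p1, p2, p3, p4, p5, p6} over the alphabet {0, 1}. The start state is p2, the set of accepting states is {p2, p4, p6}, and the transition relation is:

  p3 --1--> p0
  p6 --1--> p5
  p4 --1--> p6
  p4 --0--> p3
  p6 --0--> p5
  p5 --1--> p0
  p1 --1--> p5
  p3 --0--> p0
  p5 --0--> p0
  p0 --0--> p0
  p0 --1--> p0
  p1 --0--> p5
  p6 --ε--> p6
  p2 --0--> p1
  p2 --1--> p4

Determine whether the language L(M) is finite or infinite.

finite

The useful states (reachable from p2 and able to reach an accepting state) are {p2, p4, p6}.
Restricted to these states the transition graph has no cycle, so every accepting path has bounded length and L is finite.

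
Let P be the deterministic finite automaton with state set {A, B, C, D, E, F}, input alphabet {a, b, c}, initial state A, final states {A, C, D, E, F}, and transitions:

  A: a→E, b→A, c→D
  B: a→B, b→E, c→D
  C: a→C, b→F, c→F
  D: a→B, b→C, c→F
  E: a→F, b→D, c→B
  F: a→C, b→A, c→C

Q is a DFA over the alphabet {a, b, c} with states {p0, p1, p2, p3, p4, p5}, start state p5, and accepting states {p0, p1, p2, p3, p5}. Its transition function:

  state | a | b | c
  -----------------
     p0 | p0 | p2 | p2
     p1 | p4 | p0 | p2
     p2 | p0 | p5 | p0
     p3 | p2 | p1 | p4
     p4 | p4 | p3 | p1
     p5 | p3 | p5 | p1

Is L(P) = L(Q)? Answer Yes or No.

Exploring the product automaton P × Q from the start pair (A, p5), following both machines on each input symbol, reaches 6 state pairs: (A, p5), (E, p3), (D, p1), (F, p2), (B, p4), (C, p0).
P accepts in {A, C, D, E, F} and Q accepts in {p0, p1, p2, p3, p5}. In every reachable pair the two components are either both accepting — (A, p5), (E, p3), (D, p1), (F, p2), (C, p0) — or both non-accepting, so no string is accepted by exactly one of the machines: L(P) \ L(Q) and L(Q) \ L(P) are both empty.
Hence every string is accepted by P iff it is accepted by Q, and the two languages coincide.

Yes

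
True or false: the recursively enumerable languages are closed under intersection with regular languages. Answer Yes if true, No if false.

Yes

First check the input against a DFA for the regular language; if it passes, run the recogniser for L and accept when it does.
So the recursively enumerable languages are closed under intersection with a regular language.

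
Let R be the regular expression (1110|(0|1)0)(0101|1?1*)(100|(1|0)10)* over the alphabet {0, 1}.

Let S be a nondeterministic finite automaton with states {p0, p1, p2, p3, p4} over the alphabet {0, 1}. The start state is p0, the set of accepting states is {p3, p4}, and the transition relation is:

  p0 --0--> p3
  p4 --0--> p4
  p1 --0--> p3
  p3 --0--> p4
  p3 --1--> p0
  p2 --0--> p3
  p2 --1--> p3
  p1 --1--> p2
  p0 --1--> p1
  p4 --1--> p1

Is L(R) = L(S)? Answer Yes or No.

No

The string 001 is accepted by R but rejected by S.
So L(R) ≠ L(S).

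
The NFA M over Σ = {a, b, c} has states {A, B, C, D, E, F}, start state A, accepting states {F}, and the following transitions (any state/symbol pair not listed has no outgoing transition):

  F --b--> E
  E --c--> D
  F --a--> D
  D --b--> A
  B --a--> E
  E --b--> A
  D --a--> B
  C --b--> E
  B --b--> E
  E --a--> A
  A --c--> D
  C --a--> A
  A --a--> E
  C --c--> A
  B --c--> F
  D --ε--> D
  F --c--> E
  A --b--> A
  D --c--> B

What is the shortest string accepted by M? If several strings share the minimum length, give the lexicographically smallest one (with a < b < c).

A breadth-first search from A reaches an accepting state first via the path A → D → B → F on input cac.
No string of length < 3 is accepted (BFS exhausts all shorter strings without reaching an accepting state), and cac is the lexicographically least accepting string of length 3.

cac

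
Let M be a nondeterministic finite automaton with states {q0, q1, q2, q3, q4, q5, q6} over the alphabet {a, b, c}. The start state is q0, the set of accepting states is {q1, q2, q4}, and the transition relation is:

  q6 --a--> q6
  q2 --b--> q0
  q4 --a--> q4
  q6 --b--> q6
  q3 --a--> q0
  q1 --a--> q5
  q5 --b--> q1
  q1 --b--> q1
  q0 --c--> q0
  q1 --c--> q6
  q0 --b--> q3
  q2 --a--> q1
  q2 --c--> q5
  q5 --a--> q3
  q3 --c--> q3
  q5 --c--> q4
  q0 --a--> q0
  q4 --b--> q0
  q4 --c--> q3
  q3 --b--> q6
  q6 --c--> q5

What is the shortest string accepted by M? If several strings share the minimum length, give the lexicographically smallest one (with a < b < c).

A breadth-first search from q0 reaches an accepting state first via the path q0 → q3 → q6 → q5 → q1 on input bbcb.
No string of length < 4 is accepted (BFS exhausts all shorter strings without reaching an accepting state), and bbcb is the lexicographically least accepting string of length 4.

bbcb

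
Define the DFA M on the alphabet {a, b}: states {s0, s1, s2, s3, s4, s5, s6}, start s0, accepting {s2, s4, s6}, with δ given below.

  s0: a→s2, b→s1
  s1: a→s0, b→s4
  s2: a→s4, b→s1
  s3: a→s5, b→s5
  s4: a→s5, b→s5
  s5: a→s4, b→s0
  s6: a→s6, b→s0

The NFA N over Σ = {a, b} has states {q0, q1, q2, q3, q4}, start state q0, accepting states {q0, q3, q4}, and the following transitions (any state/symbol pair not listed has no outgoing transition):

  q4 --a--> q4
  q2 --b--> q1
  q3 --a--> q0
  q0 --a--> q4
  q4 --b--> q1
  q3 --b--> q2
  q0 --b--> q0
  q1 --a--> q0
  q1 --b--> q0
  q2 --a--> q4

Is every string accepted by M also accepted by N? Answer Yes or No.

Exploring the product automaton M × N from the start pair (s0, q0), following both machines on each input symbol, reaches 12 state pairs: (s0, q0), (s2, q4), (s1, q0), (s4, q4), (s1, q1), (s0, q4), (s4, q0), (s5, q4), (s5, q1), (s5, q0), (s0, q1), (s2, q0).
M accepts in {s2, s4, s6} and N accepts in {q0, q3, q4}. The reachable pairs whose M-component is accepting are (s2, q4), (s4, q4), (s4, q0), (s2, q0); in each of them the N-component is accepting too, so the product for L(M) \ L(N) (M-component accepting, N-component rejecting) has no reachable accepting pair and the difference is empty.
Hence every string in L(M) is also in L(N).

Yes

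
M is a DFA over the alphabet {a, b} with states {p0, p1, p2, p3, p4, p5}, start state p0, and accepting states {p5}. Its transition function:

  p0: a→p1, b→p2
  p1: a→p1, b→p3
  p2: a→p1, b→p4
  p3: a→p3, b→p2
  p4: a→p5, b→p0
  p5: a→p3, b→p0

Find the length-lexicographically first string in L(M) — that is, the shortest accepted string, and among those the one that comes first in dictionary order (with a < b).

bba

A breadth-first search from p0 reaches an accepting state first via the path p0 → p2 → p4 → p5 on input bba.
No string of length < 3 is accepted (BFS exhausts all shorter strings without reaching an accepting state), and bba is the lexicographically least accepting string of length 3.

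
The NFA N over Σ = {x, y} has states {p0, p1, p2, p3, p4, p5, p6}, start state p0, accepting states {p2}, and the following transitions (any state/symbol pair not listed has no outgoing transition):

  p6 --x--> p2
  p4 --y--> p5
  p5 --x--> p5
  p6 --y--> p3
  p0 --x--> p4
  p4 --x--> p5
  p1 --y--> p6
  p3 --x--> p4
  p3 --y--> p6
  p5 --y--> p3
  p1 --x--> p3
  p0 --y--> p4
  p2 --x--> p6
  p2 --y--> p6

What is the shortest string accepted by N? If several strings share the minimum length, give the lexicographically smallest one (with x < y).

xxyyx

A breadth-first search from p0 reaches an accepting state first via the path p0 → p4 → p5 → p3 → p6 → p2 on input xxyyx.
No string of length < 5 is accepted (BFS exhausts all shorter strings without reaching an accepting state), and xxyyx is the lexicographically least accepting string of length 5.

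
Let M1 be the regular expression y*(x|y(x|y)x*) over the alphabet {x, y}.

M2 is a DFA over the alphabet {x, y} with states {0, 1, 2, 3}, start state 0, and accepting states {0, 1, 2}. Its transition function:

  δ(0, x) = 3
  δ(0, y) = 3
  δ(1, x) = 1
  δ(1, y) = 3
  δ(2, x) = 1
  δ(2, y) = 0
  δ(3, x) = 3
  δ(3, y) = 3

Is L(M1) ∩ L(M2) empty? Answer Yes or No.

Converting the expression M1 to a DFA (subset construction, then merging equivalent states) gives the minimal DFA with states {r0, r1, r2, r3, r4, r5}, start state r0, accepting states {r1, r4, r5} and transitions r0: x→r1, y→r2; r1: x→r3, y→r3; r2: x→r4, y→r5; r3: x→r3, y→r3; r4: x→r4, y→r3; r5: x→r4, y→r5.
Exploring the product automaton M1 × M2 from the start pair (r0, 0), following both machines on each input symbol, reaches 6 state pairs: (r0, 0), (r1, 3), (r2, 3), (r3, 3), (r4, 3), (r5, 3).
M1 accepts in {r1, r4, r5} and M2 accepts in {0, 1, 2}; no reachable pair has both components accepting, so no string drives both machines to acceptance simultaneously and L(M1) ∩ L(M2) = ∅.
So no string is accepted by both, and the intersection is empty.

Yes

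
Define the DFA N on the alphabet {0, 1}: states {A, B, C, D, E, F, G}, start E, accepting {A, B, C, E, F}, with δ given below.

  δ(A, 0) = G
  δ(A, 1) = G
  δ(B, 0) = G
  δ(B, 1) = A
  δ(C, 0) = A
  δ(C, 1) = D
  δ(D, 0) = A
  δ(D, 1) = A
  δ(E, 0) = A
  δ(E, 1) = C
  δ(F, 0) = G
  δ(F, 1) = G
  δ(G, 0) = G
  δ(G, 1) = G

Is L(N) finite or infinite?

finite

The useful states (reachable from E and able to reach an accepting state) are {A, C, D, E}.
Restricted to these states the transition graph has no cycle, so every accepting path has bounded length and L is finite.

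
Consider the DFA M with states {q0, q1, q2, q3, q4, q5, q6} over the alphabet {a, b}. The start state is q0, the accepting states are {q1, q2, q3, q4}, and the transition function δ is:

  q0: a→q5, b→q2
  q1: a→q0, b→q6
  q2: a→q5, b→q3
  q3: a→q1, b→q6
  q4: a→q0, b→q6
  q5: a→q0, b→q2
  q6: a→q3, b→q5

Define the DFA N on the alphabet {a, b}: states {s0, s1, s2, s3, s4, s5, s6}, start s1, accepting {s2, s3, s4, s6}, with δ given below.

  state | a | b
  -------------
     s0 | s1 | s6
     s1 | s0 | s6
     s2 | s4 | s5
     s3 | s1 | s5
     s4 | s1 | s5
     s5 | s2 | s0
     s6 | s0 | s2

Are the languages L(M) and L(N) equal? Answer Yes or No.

Yes

Exploring the product automaton M × N from the start pair (q0, s1), following both machines on each input symbol, reaches 6 state pairs: (q0, s1), (q5, s0), (q2, s6), (q3, s2), (q1, s4), (q6, s5).
M accepts in {q1, q2, q3, q4} and N accepts in {s2, s3, s4, s6}. In every reachable pair the two components are either both accepting — (q2, s6), (q3, s2), (q1, s4) — or both non-accepting, so no string is accepted by exactly one of the machines: L(M) \ L(N) and L(N) \ L(M) are both empty.
Hence every string is accepted by M iff it is accepted by N, and the two languages coincide.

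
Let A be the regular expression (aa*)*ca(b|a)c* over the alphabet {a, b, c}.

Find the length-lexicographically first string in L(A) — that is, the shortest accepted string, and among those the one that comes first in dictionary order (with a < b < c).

caa

By inspection of the expression, no string of length less than 3 matches, and caa is the lexicographically first match of length 3.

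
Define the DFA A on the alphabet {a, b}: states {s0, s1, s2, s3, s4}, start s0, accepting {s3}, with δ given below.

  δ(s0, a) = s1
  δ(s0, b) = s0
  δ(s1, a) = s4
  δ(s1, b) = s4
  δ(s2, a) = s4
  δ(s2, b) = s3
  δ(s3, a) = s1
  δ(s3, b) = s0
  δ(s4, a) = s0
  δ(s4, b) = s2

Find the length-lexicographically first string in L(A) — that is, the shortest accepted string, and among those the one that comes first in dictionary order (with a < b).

aabb

A breadth-first search from s0 reaches an accepting state first via the path s0 → s1 → s4 → s2 → s3 on input aabb.
No string of length < 4 is accepted (BFS exhausts all shorter strings without reaching an accepting state), and aabb is the lexicographically least accepting string of length 4.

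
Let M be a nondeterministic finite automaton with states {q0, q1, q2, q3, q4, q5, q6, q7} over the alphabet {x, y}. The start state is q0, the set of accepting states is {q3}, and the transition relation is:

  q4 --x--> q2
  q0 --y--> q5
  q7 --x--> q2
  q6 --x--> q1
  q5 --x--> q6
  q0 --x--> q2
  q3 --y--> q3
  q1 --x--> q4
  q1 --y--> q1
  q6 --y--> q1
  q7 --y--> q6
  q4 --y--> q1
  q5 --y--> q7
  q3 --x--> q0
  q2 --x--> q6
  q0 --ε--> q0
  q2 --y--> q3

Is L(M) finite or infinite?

infinite

State q0 is reachable from the start and can reach an accepting state, and it lies on the cycle q0 → q2 → q3 → q0.
Traversing that cycle any number of times yields accepted strings of unbounded length, so the language is infinite.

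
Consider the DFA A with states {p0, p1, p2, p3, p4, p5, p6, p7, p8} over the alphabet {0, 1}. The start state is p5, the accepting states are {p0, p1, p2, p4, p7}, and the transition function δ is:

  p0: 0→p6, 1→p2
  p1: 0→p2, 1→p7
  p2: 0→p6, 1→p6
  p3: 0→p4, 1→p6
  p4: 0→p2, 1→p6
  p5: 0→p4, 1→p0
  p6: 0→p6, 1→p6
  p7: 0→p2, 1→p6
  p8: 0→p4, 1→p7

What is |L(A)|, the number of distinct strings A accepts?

The useful subgraph on states {p0, p2, p4, p5} is acyclic, so L(A) is finite; the longest accepting path visits 3 useful states, giving maximum string length 2.
Counting accepting paths from p5 by length: 2 of length 1, 2 of length 2. Total 4.

4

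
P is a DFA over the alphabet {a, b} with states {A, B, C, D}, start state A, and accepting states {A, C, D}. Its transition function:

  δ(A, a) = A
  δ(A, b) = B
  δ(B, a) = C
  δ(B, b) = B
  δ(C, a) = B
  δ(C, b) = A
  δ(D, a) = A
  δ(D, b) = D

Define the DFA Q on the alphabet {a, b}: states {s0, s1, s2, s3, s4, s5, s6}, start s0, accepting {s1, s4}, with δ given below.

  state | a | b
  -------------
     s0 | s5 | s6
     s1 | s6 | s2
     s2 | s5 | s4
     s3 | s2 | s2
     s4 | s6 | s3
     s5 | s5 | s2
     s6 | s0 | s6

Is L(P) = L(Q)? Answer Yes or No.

The empty string ε is accepted by P but rejected by Q.
So L(P) ≠ L(Q).

No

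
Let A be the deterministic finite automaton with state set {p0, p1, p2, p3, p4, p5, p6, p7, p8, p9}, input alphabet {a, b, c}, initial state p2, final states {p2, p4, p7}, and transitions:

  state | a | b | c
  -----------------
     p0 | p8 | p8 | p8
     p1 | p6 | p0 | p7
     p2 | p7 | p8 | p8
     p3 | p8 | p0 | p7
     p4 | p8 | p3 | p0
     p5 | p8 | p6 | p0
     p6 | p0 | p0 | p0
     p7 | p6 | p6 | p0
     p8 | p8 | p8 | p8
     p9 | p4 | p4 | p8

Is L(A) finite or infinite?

The useful states (reachable from p2 and able to reach an accepting state) are {p2, p7}.
Restricted to these states the transition graph has no cycle, so every accepting path has bounded length and L is finite.

finite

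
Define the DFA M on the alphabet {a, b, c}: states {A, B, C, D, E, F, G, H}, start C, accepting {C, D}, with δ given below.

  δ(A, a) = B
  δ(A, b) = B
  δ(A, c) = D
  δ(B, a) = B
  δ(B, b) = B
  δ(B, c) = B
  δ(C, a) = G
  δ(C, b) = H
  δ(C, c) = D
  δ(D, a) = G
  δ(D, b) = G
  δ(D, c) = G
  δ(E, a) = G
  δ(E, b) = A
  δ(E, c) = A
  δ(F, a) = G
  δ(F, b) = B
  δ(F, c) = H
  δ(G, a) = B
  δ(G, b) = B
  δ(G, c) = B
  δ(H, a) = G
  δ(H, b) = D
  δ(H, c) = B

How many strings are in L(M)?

3

The useful subgraph on states {C, D, H} is acyclic, so L(M) is finite; the longest accepting path visits 3 useful states, giving maximum string length 2.
Counting accepting paths from C by length: 1 of length 0, 1 of length 1, 1 of length 2. Total 3.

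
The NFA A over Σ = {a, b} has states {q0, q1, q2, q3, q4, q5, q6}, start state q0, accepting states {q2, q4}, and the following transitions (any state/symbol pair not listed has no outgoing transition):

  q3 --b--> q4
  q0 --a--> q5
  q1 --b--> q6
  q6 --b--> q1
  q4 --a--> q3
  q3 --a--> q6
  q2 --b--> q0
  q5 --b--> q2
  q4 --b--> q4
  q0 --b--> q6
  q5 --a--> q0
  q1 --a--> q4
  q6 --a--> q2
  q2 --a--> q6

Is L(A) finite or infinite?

State q0 is reachable from the start and can reach an accepting state, and it lies on the cycle q0 → q5 → q0.
Traversing that cycle any number of times yields accepted strings of unbounded length, so the language is infinite.

infinite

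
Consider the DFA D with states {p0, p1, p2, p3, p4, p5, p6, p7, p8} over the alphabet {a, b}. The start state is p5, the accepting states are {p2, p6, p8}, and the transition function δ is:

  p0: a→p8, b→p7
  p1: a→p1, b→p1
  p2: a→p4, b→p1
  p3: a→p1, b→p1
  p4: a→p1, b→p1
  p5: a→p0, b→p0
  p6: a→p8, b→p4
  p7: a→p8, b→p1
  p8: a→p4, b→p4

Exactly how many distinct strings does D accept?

4

The useful subgraph on states {p0, p5, p7, p8} is acyclic, so L(D) is finite; the longest accepting path visits 4 useful states, giving maximum string length 3.
Counting accepting paths from p5 by length: 2 of length 2, 2 of length 3. Total 4.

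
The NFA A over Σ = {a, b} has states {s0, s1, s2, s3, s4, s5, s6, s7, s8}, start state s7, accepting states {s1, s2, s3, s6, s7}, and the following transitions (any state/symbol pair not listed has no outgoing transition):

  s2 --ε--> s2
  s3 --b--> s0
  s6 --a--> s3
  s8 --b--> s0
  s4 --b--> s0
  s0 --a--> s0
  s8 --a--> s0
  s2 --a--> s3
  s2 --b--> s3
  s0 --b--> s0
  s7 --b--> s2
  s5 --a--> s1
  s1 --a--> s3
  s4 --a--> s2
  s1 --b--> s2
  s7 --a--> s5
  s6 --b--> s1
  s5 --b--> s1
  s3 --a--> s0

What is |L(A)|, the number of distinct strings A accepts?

14

The useful subgraph on states {s1, s2, s3, s5, s7} is acyclic, so L(A) is finite; the longest accepting path visits 5 useful states, giving maximum string length 4.
Counting accepting paths from s7 by length: 1 of length 0, 1 of length 1, 4 of length 2, 4 of length 3, 4 of length 4. Total 14.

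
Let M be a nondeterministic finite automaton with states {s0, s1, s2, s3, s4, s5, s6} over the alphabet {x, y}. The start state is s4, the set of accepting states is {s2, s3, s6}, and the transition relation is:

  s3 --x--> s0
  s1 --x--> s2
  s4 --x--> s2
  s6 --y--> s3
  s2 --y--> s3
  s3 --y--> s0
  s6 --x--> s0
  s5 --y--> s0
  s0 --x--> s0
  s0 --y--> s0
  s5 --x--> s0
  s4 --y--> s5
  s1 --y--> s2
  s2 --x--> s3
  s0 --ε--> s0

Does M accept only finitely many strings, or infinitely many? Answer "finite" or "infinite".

finite

The useful states (reachable from s4 and able to reach an accepting state) are {s2, s3, s4}.
Restricted to these states the transition graph has no cycle, so every accepting path has bounded length and L is finite.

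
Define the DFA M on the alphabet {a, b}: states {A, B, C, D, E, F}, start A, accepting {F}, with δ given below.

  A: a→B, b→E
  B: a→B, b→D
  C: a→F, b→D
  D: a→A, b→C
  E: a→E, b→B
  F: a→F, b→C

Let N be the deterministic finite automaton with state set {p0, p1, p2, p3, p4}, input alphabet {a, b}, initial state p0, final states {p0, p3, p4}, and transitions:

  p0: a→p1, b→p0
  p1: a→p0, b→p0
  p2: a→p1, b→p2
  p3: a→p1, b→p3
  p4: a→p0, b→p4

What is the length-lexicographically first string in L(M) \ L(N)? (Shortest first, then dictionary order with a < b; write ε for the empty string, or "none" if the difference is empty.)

The string abba is accepted by M but not by N.
No shorter string lies in the difference, and abba is the lexicographically first length-4 string in L(M) \ L(N).

abba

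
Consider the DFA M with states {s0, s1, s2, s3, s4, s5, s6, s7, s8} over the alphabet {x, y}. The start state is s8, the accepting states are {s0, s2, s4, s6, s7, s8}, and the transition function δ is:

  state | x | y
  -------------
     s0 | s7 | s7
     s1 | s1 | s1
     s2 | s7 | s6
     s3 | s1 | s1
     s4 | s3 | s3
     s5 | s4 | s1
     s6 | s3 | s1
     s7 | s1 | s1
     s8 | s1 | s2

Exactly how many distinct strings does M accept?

The useful subgraph on states {s2, s6, s7, s8} is acyclic, so L(M) is finite; the longest accepting path visits 3 useful states, giving maximum string length 2.
Counting accepting paths from s8 by length: 1 of length 0, 1 of length 1, 2 of length 2. Total 4.

4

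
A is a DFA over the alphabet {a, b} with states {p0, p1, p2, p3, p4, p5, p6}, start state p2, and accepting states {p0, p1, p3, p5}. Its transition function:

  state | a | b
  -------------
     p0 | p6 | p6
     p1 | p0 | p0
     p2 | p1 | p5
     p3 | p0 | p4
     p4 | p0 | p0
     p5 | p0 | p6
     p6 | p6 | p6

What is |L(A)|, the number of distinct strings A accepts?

5

The useful subgraph on states {p0, p1, p2, p5} is acyclic, so L(A) is finite; the longest accepting path visits 3 useful states, giving maximum string length 2.
Counting accepting paths from p2 by length: 2 of length 1, 3 of length 2. Total 5.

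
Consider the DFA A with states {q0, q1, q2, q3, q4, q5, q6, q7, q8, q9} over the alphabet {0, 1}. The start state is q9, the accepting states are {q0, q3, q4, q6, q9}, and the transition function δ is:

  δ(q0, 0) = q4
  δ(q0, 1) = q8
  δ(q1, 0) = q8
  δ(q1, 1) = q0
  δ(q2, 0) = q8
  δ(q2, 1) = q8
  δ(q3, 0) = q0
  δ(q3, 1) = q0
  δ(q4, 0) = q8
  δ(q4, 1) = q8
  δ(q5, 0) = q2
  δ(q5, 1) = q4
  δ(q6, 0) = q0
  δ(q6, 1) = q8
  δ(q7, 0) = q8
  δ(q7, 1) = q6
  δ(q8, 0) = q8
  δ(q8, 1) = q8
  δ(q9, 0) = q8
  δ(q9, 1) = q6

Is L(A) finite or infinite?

finite

The useful states (reachable from q9 and able to reach an accepting state) are {q0, q4, q6, q9}.
Restricted to these states the transition graph has no cycle, so every accepting path has bounded length and L is finite.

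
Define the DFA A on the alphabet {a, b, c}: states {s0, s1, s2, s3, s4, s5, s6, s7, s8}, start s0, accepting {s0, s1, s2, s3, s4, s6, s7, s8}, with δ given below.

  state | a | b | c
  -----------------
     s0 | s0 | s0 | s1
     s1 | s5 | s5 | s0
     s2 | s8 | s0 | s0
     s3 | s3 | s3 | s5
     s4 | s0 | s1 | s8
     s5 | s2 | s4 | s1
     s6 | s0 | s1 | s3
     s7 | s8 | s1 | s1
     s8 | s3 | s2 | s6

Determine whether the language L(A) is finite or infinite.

infinite

State s0 is reachable from the start and can reach an accepting state, and it lies on the cycle s0 → s0.
Traversing that cycle any number of times yields accepted strings of unbounded length, so the language is infinite.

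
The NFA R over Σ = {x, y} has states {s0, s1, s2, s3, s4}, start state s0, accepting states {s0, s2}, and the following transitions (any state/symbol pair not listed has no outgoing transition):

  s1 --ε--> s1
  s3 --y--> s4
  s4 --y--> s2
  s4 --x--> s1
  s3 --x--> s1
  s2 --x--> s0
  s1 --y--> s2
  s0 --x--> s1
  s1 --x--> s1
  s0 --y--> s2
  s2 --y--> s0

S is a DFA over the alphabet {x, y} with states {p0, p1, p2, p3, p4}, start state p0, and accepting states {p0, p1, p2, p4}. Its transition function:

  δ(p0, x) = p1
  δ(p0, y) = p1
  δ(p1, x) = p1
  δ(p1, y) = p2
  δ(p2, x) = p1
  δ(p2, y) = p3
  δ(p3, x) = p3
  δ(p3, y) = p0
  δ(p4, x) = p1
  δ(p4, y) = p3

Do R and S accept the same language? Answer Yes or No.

The string xyy is accepted by R but rejected by S.
So L(R) ≠ L(S).

No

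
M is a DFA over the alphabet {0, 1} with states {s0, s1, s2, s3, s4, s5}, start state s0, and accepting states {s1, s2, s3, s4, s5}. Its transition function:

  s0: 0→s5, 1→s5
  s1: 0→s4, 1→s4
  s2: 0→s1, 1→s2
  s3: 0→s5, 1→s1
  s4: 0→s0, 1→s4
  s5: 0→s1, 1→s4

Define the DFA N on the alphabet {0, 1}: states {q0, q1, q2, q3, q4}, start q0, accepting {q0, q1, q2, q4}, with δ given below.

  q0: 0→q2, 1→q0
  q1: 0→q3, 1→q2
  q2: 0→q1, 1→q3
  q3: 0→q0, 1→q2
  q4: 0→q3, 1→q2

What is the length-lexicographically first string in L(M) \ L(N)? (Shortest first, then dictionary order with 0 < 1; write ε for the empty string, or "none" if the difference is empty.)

The string 01 is accepted by M but not by N.
No shorter string lies in the difference, and 01 is the lexicographically first length-2 string in L(M) \ L(N).

01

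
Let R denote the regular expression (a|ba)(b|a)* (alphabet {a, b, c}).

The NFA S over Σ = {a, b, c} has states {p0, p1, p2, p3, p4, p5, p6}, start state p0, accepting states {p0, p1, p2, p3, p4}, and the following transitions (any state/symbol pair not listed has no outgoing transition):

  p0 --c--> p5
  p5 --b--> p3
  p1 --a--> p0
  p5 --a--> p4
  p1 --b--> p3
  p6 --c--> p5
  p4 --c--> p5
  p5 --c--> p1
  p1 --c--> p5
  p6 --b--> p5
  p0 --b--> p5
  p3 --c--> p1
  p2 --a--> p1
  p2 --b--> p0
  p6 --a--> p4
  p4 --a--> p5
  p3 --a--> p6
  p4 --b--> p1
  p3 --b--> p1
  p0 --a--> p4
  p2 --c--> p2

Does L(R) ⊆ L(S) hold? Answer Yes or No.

The string aa is in L(R) but not in L(S).
So L(R) ⊄ L(S).

No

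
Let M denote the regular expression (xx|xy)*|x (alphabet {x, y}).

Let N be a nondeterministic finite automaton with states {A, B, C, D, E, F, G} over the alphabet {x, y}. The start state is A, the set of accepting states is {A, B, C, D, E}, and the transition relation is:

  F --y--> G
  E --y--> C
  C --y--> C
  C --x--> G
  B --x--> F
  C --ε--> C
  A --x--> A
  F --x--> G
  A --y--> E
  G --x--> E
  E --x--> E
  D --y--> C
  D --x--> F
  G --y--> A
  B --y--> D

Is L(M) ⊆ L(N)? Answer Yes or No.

Yes

Converting the expression M to a DFA (subset construction, then merging equivalent states) gives the minimal DFA with states {m0, m1, m2, m3, m4}, start state m0, accepting states {m0, m1, m3} and transitions m0: x→m1, y→m2; m1: x→m3, y→m3; m2: x→m2, y→m2; m3: x→m4, y→m2; m4: x→m3, y→m3.
Exploring the product automaton M × N from the start pair (m0, A), following both machines on each input symbol, reaches 12 state pairs: (m0, A), (m1, A), (m2, E), (m3, A), (m3, E), (m2, C), (m4, A), (m4, E), (m2, G), (m3, C), (m2, A), (m4, G).
M accepts in {m0, m1, m3} and N accepts in {A, B, C, D, E}. The reachable pairs whose M-component is accepting are (m0, A), (m1, A), (m3, A), (m3, E), (m3, C); in each of them the N-component is accepting too, so the product for L(M) \ L(N) (M-component accepting, N-component rejecting) has no reachable accepting pair and the difference is empty.
Hence every string in L(M) is also in L(N).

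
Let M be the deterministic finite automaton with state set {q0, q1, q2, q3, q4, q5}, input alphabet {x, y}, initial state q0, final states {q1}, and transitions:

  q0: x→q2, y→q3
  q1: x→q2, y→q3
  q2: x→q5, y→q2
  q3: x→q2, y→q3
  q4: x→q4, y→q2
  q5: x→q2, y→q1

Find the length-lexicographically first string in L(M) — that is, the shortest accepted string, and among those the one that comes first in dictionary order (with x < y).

A breadth-first search from q0 reaches an accepting state first via the path q0 → q2 → q5 → q1 on input xxy.
No string of length < 3 is accepted (BFS exhausts all shorter strings without reaching an accepting state), and xxy is the lexicographically least accepting string of length 3.

xxy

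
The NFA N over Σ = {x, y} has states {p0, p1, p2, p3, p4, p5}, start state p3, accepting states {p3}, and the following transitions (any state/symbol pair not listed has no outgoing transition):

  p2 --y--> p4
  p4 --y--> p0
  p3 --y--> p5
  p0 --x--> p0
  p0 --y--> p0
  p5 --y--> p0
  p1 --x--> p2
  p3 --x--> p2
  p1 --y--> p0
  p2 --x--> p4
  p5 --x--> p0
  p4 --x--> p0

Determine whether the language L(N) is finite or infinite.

finite

The useful states (reachable from p3 and able to reach an accepting state) are {p3}.
Restricted to these states the transition graph has no cycle, so every accepting path has bounded length and L is finite.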